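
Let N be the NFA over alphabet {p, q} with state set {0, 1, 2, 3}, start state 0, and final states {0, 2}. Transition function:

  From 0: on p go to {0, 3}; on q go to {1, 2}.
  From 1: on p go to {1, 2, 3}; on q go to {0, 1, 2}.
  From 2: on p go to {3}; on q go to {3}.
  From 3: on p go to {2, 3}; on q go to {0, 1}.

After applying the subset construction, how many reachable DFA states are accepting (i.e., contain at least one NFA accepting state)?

7

Start state of the DFA: {0}.
{0} --p--> {0, 3}  [new]
{0} --q--> {1, 2}  [new]
{0, 3} --p--> {0, 2, 3}  [new]
{0, 3} --q--> {0, 1, 2}  [new]
{1, 2} --p--> {1, 2, 3}  [new]
{1, 2} --q--> {0, 1, 2, 3}  [new]
{0, 2, 3} --p--> {0, 2, 3}  [seen]
{0, 2, 3} --q--> {0, 1, 2, 3}  [seen]
{0, 1, 2} --p--> {0, 1, 2, 3}  [seen]
{0, 1, 2} --q--> {0, 1, 2, 3}  [seen]
{1, 2, 3} --p--> {1, 2, 3}  [seen]
{1, 2, 3} --q--> {0, 1, 2, 3}  [seen]
{0, 1, 2, 3} --p--> {0, 1, 2, 3}  [seen]
{0, 1, 2, 3} --q--> {0, 1, 2, 3}  [seen]
Reachable DFA states: {0}, {0, 3}, {1, 2}, {0, 2, 3}, {0, 1, 2}, {1, 2, 3}, {0, 1, 2, 3}.
Accepting DFA states (contain an NFA accepting state): {0}, {0, 3}, {1, 2}, {0, 2, 3}, {0, 1, 2}, {1, 2, 3}, {0, 1, 2, 3}.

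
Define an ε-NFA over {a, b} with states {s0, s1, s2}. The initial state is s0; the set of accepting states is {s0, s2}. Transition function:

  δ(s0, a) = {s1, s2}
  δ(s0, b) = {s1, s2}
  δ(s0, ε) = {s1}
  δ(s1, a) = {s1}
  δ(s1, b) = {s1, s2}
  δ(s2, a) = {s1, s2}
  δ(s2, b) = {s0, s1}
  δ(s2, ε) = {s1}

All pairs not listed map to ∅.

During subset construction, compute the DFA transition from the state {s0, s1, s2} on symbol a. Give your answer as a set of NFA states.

δ(s0,a) = {s1, s2}; δ(s1,a) = {s1}; δ(s2,a) = {s1, s2}.
Union: {s1, s2}.

{s1, s2}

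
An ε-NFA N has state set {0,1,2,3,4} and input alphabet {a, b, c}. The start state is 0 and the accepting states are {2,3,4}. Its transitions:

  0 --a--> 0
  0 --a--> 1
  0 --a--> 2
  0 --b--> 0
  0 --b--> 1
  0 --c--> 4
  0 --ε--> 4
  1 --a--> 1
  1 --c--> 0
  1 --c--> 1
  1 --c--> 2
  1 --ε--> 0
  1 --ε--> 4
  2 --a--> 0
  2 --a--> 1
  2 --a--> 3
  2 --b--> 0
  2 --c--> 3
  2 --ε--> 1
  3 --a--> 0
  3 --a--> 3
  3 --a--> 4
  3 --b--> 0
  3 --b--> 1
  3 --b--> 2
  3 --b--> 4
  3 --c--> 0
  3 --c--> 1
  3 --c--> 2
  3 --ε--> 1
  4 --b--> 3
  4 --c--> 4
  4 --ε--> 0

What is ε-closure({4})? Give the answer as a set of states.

{0,4}

Begin with {4}.
4 →ε {0}; add 0.
ε-closure = {0,4}.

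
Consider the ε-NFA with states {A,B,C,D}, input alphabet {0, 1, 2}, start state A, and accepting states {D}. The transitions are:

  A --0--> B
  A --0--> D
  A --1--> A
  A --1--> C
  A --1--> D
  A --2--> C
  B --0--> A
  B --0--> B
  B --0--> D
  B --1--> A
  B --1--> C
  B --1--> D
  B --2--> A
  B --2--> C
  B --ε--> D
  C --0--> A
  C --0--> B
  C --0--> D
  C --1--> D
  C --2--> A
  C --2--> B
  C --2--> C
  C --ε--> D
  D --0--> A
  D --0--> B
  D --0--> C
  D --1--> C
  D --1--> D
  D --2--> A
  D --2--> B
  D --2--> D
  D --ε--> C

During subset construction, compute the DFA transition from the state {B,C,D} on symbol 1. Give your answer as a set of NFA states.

δ(B,1) = {A,C,D}; δ(C,1) = {D}; δ(D,1) = {C,D}.
Union: {A,C,D}.

{A,C,D}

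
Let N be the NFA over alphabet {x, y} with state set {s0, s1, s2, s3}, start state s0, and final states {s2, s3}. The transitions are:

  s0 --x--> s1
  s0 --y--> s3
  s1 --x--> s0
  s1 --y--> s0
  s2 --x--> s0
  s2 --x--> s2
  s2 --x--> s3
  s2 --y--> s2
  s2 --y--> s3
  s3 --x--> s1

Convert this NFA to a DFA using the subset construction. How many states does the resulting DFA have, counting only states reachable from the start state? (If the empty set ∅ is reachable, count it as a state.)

4

Start state of the DFA: {s0}.
{s0} --x--> {s1}  [new]
{s0} --y--> {s3}  [new]
{s1} --x--> {s0}  [seen]
{s1} --y--> {s0}  [seen]
{s3} --x--> {s1}  [seen]
{s3} --y--> ∅  [new]
∅ --x--> ∅  [seen]
∅ --y--> ∅  [seen]
Reachable DFA states: {s0}, {s1}, {s3}, ∅.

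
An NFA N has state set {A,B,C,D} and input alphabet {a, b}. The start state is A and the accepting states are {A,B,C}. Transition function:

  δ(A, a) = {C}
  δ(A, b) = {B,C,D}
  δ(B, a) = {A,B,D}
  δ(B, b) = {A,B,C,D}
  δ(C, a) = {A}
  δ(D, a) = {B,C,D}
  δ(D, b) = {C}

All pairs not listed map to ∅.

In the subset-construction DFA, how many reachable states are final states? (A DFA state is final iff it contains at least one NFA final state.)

4

Start state of the DFA: {A}.
{A} --a--> {C}  [new]
{A} --b--> {B,C,D}  [new]
{C} --a--> {A}  [seen]
{C} --b--> ∅  [new]
{B,C,D} --a--> {A,B,C,D}  [new]
{B,C,D} --b--> {A,B,C,D}  [seen]
∅ --a--> ∅  [seen]
∅ --b--> ∅  [seen]
{A,B,C,D} --a--> {A,B,C,D}  [seen]
{A,B,C,D} --b--> {A,B,C,D}  [seen]
Reachable DFA states: {A}, {C}, {B,C,D}, ∅, {A,B,C,D}.
Accepting DFA states (contain an NFA accepting state): {A}, {C}, {B,C,D}, {A,B,C,D}.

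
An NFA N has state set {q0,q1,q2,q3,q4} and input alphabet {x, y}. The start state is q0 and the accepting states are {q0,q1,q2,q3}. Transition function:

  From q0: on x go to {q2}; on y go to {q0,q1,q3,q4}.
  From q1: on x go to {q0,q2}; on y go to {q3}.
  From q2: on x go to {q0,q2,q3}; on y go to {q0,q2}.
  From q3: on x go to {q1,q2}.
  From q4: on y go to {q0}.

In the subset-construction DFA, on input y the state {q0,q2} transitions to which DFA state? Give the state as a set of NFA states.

{q0,q1,q2,q3,q4}

δ(q0,y) = {q0,q1,q3,q4}; δ(q2,y) = {q0,q2}.
Union: {q0,q1,q2,q3,q4}.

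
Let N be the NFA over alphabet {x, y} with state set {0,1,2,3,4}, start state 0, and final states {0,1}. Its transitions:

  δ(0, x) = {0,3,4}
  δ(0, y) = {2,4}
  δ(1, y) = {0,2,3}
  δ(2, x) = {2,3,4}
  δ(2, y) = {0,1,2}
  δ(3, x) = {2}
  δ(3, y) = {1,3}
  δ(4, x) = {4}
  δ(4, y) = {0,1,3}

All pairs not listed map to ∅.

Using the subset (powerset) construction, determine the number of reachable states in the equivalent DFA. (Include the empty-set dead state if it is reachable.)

7

Start state of the DFA: {0}.
{0} --x--> {0,3,4}  [new]
{0} --y--> {2,4}  [new]
{0,3,4} --x--> {0,2,3,4}  [new]
{0,3,4} --y--> {0,1,2,3,4}  [new]
{2,4} --x--> {2,3,4}  [new]
{2,4} --y--> {0,1,2,3}  [new]
{0,2,3,4} --x--> {0,2,3,4}  [seen]
{0,2,3,4} --y--> {0,1,2,3,4}  [seen]
{0,1,2,3,4} --x--> {0,2,3,4}  [seen]
{0,1,2,3,4} --y--> {0,1,2,3,4}  [seen]
{2,3,4} --x--> {2,3,4}  [seen]
{2,3,4} --y--> {0,1,2,3}  [seen]
{0,1,2,3} --x--> {0,2,3,4}  [seen]
{0,1,2,3} --y--> {0,1,2,3,4}  [seen]
Reachable DFA states: {0}, {0,3,4}, {2,4}, {0,2,3,4}, {0,1,2,3,4}, {2,3,4}, {0,1,2,3}.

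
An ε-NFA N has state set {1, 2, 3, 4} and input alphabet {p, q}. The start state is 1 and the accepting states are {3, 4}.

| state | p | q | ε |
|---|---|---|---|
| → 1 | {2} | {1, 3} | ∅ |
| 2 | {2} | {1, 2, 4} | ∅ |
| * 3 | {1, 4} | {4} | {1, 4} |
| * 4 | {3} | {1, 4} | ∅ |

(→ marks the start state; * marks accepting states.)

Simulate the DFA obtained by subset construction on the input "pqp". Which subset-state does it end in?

{1, 2, 3, 4}

Start: {1}.
δ(1,p) = {2}.
Union: {2}.
After p: {2}.
δ(2,q) = {1, 2, 4}.
Union: {1, 2, 4}.
After q: {1, 2, 4}.
δ(1,p) = {2}; δ(2,p) = {2}; δ(4,p) = {3}.
Union: {2, 3}.
ε-closure gives {1, 2, 3, 4}.
After p: {1, 2, 3, 4}.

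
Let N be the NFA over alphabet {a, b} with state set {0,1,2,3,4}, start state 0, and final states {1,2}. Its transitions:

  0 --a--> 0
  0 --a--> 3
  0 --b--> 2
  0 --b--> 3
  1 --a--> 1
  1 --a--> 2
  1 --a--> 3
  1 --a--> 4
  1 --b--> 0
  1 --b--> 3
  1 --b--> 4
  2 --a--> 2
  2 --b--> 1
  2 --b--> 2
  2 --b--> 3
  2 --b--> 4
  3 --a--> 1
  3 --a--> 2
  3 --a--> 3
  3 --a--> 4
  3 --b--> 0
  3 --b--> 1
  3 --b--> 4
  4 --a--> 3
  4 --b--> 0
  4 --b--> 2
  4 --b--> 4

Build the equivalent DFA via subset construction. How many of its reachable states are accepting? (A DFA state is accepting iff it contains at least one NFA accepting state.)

Start state of the DFA: {0}.
{0} --a--> {0,3}  [new]
{0} --b--> {2,3}  [new]
{0,3} --a--> {0,1,2,3,4}  [new]
{0,3} --b--> {0,1,2,3,4}  [seen]
{2,3} --a--> {1,2,3,4}  [new]
{2,3} --b--> {0,1,2,3,4}  [seen]
{0,1,2,3,4} --a--> {0,1,2,3,4}  [seen]
{0,1,2,3,4} --b--> {0,1,2,3,4}  [seen]
{1,2,3,4} --a--> {1,2,3,4}  [seen]
{1,2,3,4} --b--> {0,1,2,3,4}  [seen]
Reachable DFA states: {0}, {0,3}, {2,3}, {0,1,2,3,4}, {1,2,3,4}.
Accepting DFA states (contain an NFA accepting state): {2,3}, {0,1,2,3,4}, {1,2,3,4}.

3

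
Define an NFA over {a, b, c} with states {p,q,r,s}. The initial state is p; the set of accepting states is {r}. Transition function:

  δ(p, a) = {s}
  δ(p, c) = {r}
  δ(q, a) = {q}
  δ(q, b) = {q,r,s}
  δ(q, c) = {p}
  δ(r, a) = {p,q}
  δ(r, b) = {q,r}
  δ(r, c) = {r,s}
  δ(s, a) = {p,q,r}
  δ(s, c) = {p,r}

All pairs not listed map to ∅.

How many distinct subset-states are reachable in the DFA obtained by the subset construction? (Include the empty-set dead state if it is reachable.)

14

Start state of the DFA: {p}.
{p} --a--> {s}  [new]
{p} --b--> ∅  [new]
{p} --c--> {r}  [new]
{s} --a--> {p,q,r}  [new]
{s} --b--> ∅  [seen]
{s} --c--> {p,r}  [new]
∅ --a--> ∅  [seen]
∅ --b--> ∅  [seen]
∅ --c--> ∅  [seen]
{r} --a--> {p,q}  [new]
{r} --b--> {q,r}  [new]
{r} --c--> {r,s}  [new]
{p,q,r} --a--> {p,q,s}  [new]
{p,q,r} --b--> {q,r,s}  [new]
{p,q,r} --c--> {p,r,s}  [new]
{p,r} --a--> {p,q,s}  [seen]
{p,r} --b--> {q,r}  [seen]
{p,r} --c--> {r,s}  [seen]
{p,q} --a--> {q,s}  [new]
{p,q} --b--> {q,r,s}  [seen]
{p,q} --c--> {p,r}  [seen]
{q,r} --a--> {p,q}  [seen]
{q,r} --b--> {q,r,s}  [seen]
{q,r} --c--> {p,r,s}  [seen]
{r,s} --a--> {p,q,r}  [seen]
{r,s} --b--> {q,r}  [seen]
{r,s} --c--> {p,r,s}  [seen]
{p,q,s} --a--> {p,q,r,s}  [new]
{p,q,s} --b--> {q,r,s}  [seen]
{p,q,s} --c--> {p,r}  [seen]
{q,r,s} --a--> {p,q,r}  [seen]
{q,r,s} --b--> {q,r,s}  [seen]
{q,r,s} --c--> {p,r,s}  [seen]
{p,r,s} --a--> {p,q,r,s}  [seen]
{p,r,s} --b--> {q,r}  [seen]
{p,r,s} --c--> {p,r,s}  [seen]
{q,s} --a--> {p,q,r}  [seen]
{q,s} --b--> {q,r,s}  [seen]
{q,s} --c--> {p,r}  [seen]
{p,q,r,s} --a--> {p,q,r,s}  [seen]
{p,q,r,s} --b--> {q,r,s}  [seen]
{p,q,r,s} --c--> {p,r,s}  [seen]
Reachable DFA states: {p}, {s}, ∅, {r}, {p,q,r}, {p,r}, {p,q}, {q,r}, {r,s}, {p,q,s}, {q,r,s}, {p,r,s}, {q,s}, {p,q,r,s}.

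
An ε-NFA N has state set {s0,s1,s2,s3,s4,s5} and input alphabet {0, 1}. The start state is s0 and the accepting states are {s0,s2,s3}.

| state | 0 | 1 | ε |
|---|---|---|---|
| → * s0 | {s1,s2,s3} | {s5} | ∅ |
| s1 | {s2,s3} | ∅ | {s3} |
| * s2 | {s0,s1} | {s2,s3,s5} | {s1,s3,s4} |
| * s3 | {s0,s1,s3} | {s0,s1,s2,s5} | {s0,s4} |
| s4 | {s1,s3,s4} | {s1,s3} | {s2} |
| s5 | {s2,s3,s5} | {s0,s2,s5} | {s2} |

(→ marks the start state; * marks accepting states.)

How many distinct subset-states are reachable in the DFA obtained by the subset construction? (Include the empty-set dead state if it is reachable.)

3

Start state of the DFA: {s0} (ε-closure of the NFA start).
{s0} --0--> {s0,s1,s2,s3,s4}  [new]
{s0} --1--> {s0,s1,s2,s3,s4,s5}  [new]
{s0,s1,s2,s3,s4} --0--> {s0,s1,s2,s3,s4}  [seen]
{s0,s1,s2,s3,s4} --1--> {s0,s1,s2,s3,s4,s5}  [seen]
{s0,s1,s2,s3,s4,s5} --0--> {s0,s1,s2,s3,s4,s5}  [seen]
{s0,s1,s2,s3,s4,s5} --1--> {s0,s1,s2,s3,s4,s5}  [seen]
Reachable DFA states: {s0}, {s0,s1,s2,s3,s4}, {s0,s1,s2,s3,s4,s5}.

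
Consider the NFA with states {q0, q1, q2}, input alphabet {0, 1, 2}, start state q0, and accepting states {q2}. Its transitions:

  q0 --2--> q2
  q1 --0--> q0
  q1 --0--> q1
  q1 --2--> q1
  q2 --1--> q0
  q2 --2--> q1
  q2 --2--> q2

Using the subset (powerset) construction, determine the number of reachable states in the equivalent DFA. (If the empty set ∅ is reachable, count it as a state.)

Start state of the DFA: {q0}.
{q0} --0--> ∅  [new]
{q0} --1--> ∅  [seen]
{q0} --2--> {q2}  [new]
∅ --0--> ∅  [seen]
∅ --1--> ∅  [seen]
∅ --2--> ∅  [seen]
{q2} --0--> ∅  [seen]
{q2} --1--> {q0}  [seen]
{q2} --2--> {q1, q2}  [new]
{q1, q2} --0--> {q0, q1}  [new]
{q1, q2} --1--> {q0}  [seen]
{q1, q2} --2--> {q1, q2}  [seen]
{q0, q1} --0--> {q0, q1}  [seen]
{q0, q1} --1--> ∅  [seen]
{q0, q1} --2--> {q1, q2}  [seen]
Reachable DFA states: {q0}, ∅, {q2}, {q1, q2}, {q0, q1}.

5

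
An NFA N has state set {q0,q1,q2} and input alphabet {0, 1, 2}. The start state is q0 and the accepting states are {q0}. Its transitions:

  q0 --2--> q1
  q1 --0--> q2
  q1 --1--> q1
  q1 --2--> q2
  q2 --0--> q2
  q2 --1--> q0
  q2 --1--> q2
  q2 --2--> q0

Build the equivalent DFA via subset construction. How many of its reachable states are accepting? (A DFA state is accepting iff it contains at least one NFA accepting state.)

4

Start state of the DFA: {q0}.
{q0} --0--> ∅  [new]
{q0} --1--> ∅  [seen]
{q0} --2--> {q1}  [new]
∅ --0--> ∅  [seen]
∅ --1--> ∅  [seen]
∅ --2--> ∅  [seen]
{q1} --0--> {q2}  [new]
{q1} --1--> {q1}  [seen]
{q1} --2--> {q2}  [seen]
{q2} --0--> {q2}  [seen]
{q2} --1--> {q0,q2}  [new]
{q2} --2--> {q0}  [seen]
{q0,q2} --0--> {q2}  [seen]
{q0,q2} --1--> {q0,q2}  [seen]
{q0,q2} --2--> {q0,q1}  [new]
{q0,q1} --0--> {q2}  [seen]
{q0,q1} --1--> {q1}  [seen]
{q0,q1} --2--> {q1,q2}  [new]
{q1,q2} --0--> {q2}  [seen]
{q1,q2} --1--> {q0,q1,q2}  [new]
{q1,q2} --2--> {q0,q2}  [seen]
{q0,q1,q2} --0--> {q2}  [seen]
{q0,q1,q2} --1--> {q0,q1,q2}  [seen]
{q0,q1,q2} --2--> {q0,q1,q2}  [seen]
Reachable DFA states: {q0}, ∅, {q1}, {q2}, {q0,q2}, {q0,q1}, {q1,q2}, {q0,q1,q2}.
Accepting DFA states (contain an NFA accepting state): {q0}, {q0,q2}, {q0,q1}, {q0,q1,q2}.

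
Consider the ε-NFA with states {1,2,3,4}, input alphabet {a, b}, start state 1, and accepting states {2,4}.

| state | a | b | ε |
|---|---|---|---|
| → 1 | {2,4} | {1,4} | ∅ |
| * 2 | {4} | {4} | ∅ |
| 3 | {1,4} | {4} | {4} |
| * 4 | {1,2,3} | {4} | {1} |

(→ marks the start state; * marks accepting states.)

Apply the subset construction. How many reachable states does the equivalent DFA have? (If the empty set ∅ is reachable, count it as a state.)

Start state of the DFA: {1} (ε-closure of the NFA start).
{1} --a--> {1,2,4}  [new]
{1} --b--> {1,4}  [new]
{1,2,4} --a--> {1,2,3,4}  [new]
{1,2,4} --b--> {1,4}  [seen]
{1,4} --a--> {1,2,3,4}  [seen]
{1,4} --b--> {1,4}  [seen]
{1,2,3,4} --a--> {1,2,3,4}  [seen]
{1,2,3,4} --b--> {1,4}  [seen]
Reachable DFA states: {1}, {1,2,4}, {1,4}, {1,2,3,4}.

4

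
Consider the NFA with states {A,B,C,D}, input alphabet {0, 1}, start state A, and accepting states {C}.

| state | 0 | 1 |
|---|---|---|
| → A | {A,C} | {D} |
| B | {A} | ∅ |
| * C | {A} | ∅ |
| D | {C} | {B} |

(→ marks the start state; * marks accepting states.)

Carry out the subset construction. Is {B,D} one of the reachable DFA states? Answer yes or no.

Start state of the DFA: {A}.
{A} --0--> {A,C}  [new]
{A} --1--> {D}  [new]
{A,C} --0--> {A,C}  [seen]
{A,C} --1--> {D}  [seen]
{D} --0--> {C}  [new]
{D} --1--> {B}  [new]
{C} --0--> {A}  [seen]
{C} --1--> ∅  [new]
{B} --0--> {A}  [seen]
{B} --1--> ∅  [seen]
∅ --0--> ∅  [seen]
∅ --1--> ∅  [seen]
Reachable DFA states: {A}, {A,C}, {D}, {C}, {B}, ∅.
{B,D} is not among them.

no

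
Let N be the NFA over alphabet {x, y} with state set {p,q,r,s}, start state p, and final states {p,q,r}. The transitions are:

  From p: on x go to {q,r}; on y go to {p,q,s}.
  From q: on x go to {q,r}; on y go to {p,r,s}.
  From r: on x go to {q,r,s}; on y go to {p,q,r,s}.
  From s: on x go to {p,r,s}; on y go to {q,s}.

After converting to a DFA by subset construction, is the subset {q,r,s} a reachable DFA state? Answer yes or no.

yes

Start state of the DFA: {p}.
{p} --x--> {q,r}  [new]
{p} --y--> {p,q,s}  [new]
{q,r} --x--> {q,r,s}  [new]
{q,r} --y--> {p,q,r,s}  [new]
{p,q,s} --x--> {p,q,r,s}  [seen]
{p,q,s} --y--> {p,q,r,s}  [seen]
{q,r,s} --x--> {p,q,r,s}  [seen]
{q,r,s} --y--> {p,q,r,s}  [seen]
{p,q,r,s} --x--> {p,q,r,s}  [seen]
{p,q,r,s} --y--> {p,q,r,s}  [seen]
Reachable DFA states: {p}, {q,r}, {p,q,s}, {q,r,s}, {p,q,r,s}.
{q,r,s} is among them.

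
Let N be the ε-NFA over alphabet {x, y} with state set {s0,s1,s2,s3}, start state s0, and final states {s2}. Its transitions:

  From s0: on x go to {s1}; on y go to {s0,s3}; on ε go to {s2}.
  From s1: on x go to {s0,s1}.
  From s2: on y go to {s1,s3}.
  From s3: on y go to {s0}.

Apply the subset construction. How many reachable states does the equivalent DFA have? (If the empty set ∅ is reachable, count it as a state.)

5

Start state of the DFA: {s0,s2} (ε-closure of the NFA start).
{s0,s2} --x--> {s1}  [new]
{s0,s2} --y--> {s0,s1,s2,s3}  [new]
{s1} --x--> {s0,s1,s2}  [new]
{s1} --y--> ∅  [new]
{s0,s1,s2,s3} --x--> {s0,s1,s2}  [seen]
{s0,s1,s2,s3} --y--> {s0,s1,s2,s3}  [seen]
{s0,s1,s2} --x--> {s0,s1,s2}  [seen]
{s0,s1,s2} --y--> {s0,s1,s2,s3}  [seen]
∅ --x--> ∅  [seen]
∅ --y--> ∅  [seen]
Reachable DFA states: {s0,s2}, {s1}, {s0,s1,s2,s3}, {s0,s1,s2}, ∅.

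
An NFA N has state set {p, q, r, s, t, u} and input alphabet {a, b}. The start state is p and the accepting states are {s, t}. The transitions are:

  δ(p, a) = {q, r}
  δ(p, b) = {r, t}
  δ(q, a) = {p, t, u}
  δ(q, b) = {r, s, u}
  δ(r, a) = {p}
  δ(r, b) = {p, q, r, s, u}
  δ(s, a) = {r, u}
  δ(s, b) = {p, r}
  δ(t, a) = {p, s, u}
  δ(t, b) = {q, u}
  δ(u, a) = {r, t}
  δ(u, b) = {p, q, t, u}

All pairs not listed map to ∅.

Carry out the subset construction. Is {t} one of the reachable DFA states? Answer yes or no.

no

Start state of the DFA: {p}.
{p} --a--> {q, r}  [new]
{p} --b--> {r, t}  [new]
{q, r} --a--> {p, t, u}  [new]
{q, r} --b--> {p, q, r, s, u}  [new]
{r, t} --a--> {p, s, u}  [new]
{r, t} --b--> {p, q, r, s, u}  [seen]
{p, t, u} --a--> {p, q, r, s, t, u}  [new]
{p, t, u} --b--> {p, q, r, t, u}  [new]
{p, q, r, s, u} --a--> {p, q, r, t, u}  [seen]
{p, q, r, s, u} --b--> {p, q, r, s, t, u}  [seen]
{p, s, u} --a--> {q, r, t, u}  [new]
{p, s, u} --b--> {p, q, r, t, u}  [seen]
{p, q, r, s, t, u} --a--> {p, q, r, s, t, u}  [seen]
{p, q, r, s, t, u} --b--> {p, q, r, s, t, u}  [seen]
{p, q, r, t, u} --a--> {p, q, r, s, t, u}  [seen]
{p, q, r, t, u} --b--> {p, q, r, s, t, u}  [seen]
{q, r, t, u} --a--> {p, r, s, t, u}  [new]
{q, r, t, u} --b--> {p, q, r, s, t, u}  [seen]
{p, r, s, t, u} --a--> {p, q, r, s, t, u}  [seen]
{p, r, s, t, u} --b--> {p, q, r, s, t, u}  [seen]
Reachable DFA states: {p}, {q, r}, {r, t}, {p, t, u}, {p, q, r, s, u}, {p, s, u}, {p, q, r, s, t, u}, {p, q, r, t, u}, {q, r, t, u}, {p, r, s, t, u}.
{t} is not among them.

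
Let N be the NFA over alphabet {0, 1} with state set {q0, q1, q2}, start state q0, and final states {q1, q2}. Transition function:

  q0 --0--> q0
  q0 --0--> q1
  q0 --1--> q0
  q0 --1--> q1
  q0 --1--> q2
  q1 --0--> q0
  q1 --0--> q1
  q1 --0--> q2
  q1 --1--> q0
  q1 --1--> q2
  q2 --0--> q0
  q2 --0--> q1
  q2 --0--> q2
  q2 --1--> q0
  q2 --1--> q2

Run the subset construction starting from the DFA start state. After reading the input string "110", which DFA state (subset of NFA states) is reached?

Start: {q0}.
δ(q0,1) = {q0, q1, q2}.
Union: {q0, q1, q2}.
After 1: {q0, q1, q2}.
δ(q0,1) = {q0, q1, q2}; δ(q1,1) = {q0, q2}; δ(q2,1) = {q0, q2}.
Union: {q0, q1, q2}.
After 1: {q0, q1, q2}.
δ(q0,0) = {q0, q1}; δ(q1,0) = {q0, q1, q2}; δ(q2,0) = {q0, q1, q2}.
Union: {q0, q1, q2}.
After 0: {q0, q1, q2}.

{q0, q1, q2}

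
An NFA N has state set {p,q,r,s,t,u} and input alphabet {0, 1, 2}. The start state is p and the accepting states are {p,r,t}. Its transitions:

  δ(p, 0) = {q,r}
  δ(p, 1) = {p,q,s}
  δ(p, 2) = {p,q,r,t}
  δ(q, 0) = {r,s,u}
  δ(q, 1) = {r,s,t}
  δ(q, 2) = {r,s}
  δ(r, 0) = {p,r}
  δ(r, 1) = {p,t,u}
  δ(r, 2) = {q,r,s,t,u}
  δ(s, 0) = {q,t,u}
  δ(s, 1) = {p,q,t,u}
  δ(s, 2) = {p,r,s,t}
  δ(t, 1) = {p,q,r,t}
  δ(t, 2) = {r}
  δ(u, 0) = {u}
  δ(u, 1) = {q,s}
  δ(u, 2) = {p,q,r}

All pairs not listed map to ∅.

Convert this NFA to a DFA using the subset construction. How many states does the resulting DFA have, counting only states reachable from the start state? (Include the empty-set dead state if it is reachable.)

Start state of the DFA: {p}.
{p} --0--> {q,r}  [new]
{p} --1--> {p,q,s}  [new]
{p} --2--> {p,q,r,t}  [new]
{q,r} --0--> {p,r,s,u}  [new]
{q,r} --1--> {p,r,s,t,u}  [new]
{q,r} --2--> {q,r,s,t,u}  [new]
{p,q,s} --0--> {q,r,s,t,u}  [seen]
{p,q,s} --1--> {p,q,r,s,t,u}  [new]
{p,q,s} --2--> {p,q,r,s,t}  [new]
{p,q,r,t} --0--> {p,q,r,s,u}  [new]
{p,q,r,t} --1--> {p,q,r,s,t,u}  [seen]
{p,q,r,t} --2--> {p,q,r,s,t,u}  [seen]
{p,r,s,u} --0--> {p,q,r,t,u}  [new]
{p,r,s,u} --1--> {p,q,s,t,u}  [new]
{p,r,s,u} --2--> {p,q,r,s,t,u}  [seen]
{p,r,s,t,u} --0--> {p,q,r,t,u}  [seen]
{p,r,s,t,u} --1--> {p,q,r,s,t,u}  [seen]
{p,r,s,t,u} --2--> {p,q,r,s,t,u}  [seen]
{q,r,s,t,u} --0--> {p,q,r,s,t,u}  [seen]
{q,r,s,t,u} --1--> {p,q,r,s,t,u}  [seen]
{q,r,s,t,u} --2--> {p,q,r,s,t,u}  [seen]
{p,q,r,s,t,u} --0--> {p,q,r,s,t,u}  [seen]
{p,q,r,s,t,u} --1--> {p,q,r,s,t,u}  [seen]
{p,q,r,s,t,u} --2--> {p,q,r,s,t,u}  [seen]
{p,q,r,s,t} --0--> {p,q,r,s,t,u}  [seen]
{p,q,r,s,t} --1--> {p,q,r,s,t,u}  [seen]
{p,q,r,s,t} --2--> {p,q,r,s,t,u}  [seen]
{p,q,r,s,u} --0--> {p,q,r,s,t,u}  [seen]
{p,q,r,s,u} --1--> {p,q,r,s,t,u}  [seen]
{p,q,r,s,u} --2--> {p,q,r,s,t,u}  [seen]
{p,q,r,t,u} --0--> {p,q,r,s,u}  [seen]
{p,q,r,t,u} --1--> {p,q,r,s,t,u}  [seen]
{p,q,r,t,u} --2--> {p,q,r,s,t,u}  [seen]
{p,q,s,t,u} --0--> {q,r,s,t,u}  [seen]
{p,q,s,t,u} --1--> {p,q,r,s,t,u}  [seen]
{p,q,s,t,u} --2--> {p,q,r,s,t}  [seen]
Reachable DFA states: {p}, {q,r}, {p,q,s}, {p,q,r,t}, {p,r,s,u}, {p,r,s,t,u}, {q,r,s,t,u}, {p,q,r,s,t,u}, {p,q,r,s,t}, {p,q,r,s,u}, {p,q,r,t,u}, {p,q,s,t,u}.

12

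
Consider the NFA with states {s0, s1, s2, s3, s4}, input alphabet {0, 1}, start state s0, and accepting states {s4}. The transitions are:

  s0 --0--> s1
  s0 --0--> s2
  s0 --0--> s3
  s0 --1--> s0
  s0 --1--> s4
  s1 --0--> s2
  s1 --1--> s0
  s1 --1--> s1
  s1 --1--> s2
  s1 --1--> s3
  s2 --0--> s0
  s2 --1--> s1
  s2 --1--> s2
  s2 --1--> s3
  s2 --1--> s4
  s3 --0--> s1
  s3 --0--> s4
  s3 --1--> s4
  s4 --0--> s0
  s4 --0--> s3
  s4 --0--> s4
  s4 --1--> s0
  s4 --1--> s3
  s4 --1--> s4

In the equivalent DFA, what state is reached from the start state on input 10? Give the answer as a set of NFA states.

{s0, s1, s2, s3, s4}

Start: {s0}.
δ(s0,1) = {s0, s4}.
Union: {s0, s4}.
After 1: {s0, s4}.
δ(s0,0) = {s1, s2, s3}; δ(s4,0) = {s0, s3, s4}.
Union: {s0, s1, s2, s3, s4}.
After 0: {s0, s1, s2, s3, s4}.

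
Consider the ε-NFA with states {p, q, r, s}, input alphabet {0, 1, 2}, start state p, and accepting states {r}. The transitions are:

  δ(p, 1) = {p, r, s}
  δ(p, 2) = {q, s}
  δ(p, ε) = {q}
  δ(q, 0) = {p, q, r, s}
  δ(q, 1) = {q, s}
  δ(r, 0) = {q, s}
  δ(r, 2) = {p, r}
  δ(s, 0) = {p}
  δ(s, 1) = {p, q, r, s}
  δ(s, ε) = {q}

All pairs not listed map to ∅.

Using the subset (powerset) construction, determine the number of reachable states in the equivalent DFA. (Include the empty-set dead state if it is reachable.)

Start state of the DFA: {p, q} (ε-closure of the NFA start).
{p, q} --0--> {p, q, r, s}  [new]
{p, q} --1--> {p, q, r, s}  [seen]
{p, q} --2--> {q, s}  [new]
{p, q, r, s} --0--> {p, q, r, s}  [seen]
{p, q, r, s} --1--> {p, q, r, s}  [seen]
{p, q, r, s} --2--> {p, q, r, s}  [seen]
{q, s} --0--> {p, q, r, s}  [seen]
{q, s} --1--> {p, q, r, s}  [seen]
{q, s} --2--> ∅  [new]
∅ --0--> ∅  [seen]
∅ --1--> ∅  [seen]
∅ --2--> ∅  [seen]
Reachable DFA states: {p, q}, {p, q, r, s}, {q, s}, ∅.

4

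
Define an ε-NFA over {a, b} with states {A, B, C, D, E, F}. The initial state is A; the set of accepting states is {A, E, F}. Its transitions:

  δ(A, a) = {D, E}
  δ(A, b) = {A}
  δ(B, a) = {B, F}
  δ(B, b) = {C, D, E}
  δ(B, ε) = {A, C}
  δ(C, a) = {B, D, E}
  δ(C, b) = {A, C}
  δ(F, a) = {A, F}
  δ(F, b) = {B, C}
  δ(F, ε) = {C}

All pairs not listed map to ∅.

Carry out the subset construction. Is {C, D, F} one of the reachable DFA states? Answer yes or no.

Start state of the DFA: {A} (ε-closure of the NFA start).
{A} --a--> {D, E}  [new]
{A} --b--> {A}  [seen]
{D, E} --a--> ∅  [new]
{D, E} --b--> ∅  [seen]
∅ --a--> ∅  [seen]
∅ --b--> ∅  [seen]
Reachable DFA states: {A}, {D, E}, ∅.
{C, D, F} is not among them.

no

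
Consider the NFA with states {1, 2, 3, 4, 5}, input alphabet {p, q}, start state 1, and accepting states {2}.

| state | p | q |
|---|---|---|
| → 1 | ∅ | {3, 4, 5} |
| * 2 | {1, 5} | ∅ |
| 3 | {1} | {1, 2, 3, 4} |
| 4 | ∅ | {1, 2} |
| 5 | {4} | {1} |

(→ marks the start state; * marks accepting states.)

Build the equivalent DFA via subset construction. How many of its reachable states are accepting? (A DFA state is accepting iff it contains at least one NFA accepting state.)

3

Start state of the DFA: {1}.
{1} --p--> ∅  [new]
{1} --q--> {3, 4, 5}  [new]
∅ --p--> ∅  [seen]
∅ --q--> ∅  [seen]
{3, 4, 5} --p--> {1, 4}  [new]
{3, 4, 5} --q--> {1, 2, 3, 4}  [new]
{1, 4} --p--> ∅  [seen]
{1, 4} --q--> {1, 2, 3, 4, 5}  [new]
{1, 2, 3, 4} --p--> {1, 5}  [new]
{1, 2, 3, 4} --q--> {1, 2, 3, 4, 5}  [seen]
{1, 2, 3, 4, 5} --p--> {1, 4, 5}  [new]
{1, 2, 3, 4, 5} --q--> {1, 2, 3, 4, 5}  [seen]
{1, 5} --p--> {4}  [new]
{1, 5} --q--> {1, 3, 4, 5}  [new]
{1, 4, 5} --p--> {4}  [seen]
{1, 4, 5} --q--> {1, 2, 3, 4, 5}  [seen]
{4} --p--> ∅  [seen]
{4} --q--> {1, 2}  [new]
{1, 3, 4, 5} --p--> {1, 4}  [seen]
{1, 3, 4, 5} --q--> {1, 2, 3, 4, 5}  [seen]
{1, 2} --p--> {1, 5}  [seen]
{1, 2} --q--> {3, 4, 5}  [seen]
Reachable DFA states: {1}, ∅, {3, 4, 5}, {1, 4}, {1, 2, 3, 4}, {1, 2, 3, 4, 5}, {1, 5}, {1, 4, 5}, {4}, {1, 3, 4, 5}, {1, 2}.
Accepting DFA states (contain an NFA accepting state): {1, 2, 3, 4}, {1, 2, 3, 4, 5}, {1, 2}.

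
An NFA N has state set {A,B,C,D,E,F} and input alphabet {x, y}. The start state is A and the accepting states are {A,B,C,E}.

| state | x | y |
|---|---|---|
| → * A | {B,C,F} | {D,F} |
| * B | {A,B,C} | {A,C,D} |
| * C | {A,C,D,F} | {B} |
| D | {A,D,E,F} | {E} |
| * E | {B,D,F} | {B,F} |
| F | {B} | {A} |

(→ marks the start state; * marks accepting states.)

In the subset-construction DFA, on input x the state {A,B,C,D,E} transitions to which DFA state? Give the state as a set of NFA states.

δ(A,x) = {B,C,F}; δ(B,x) = {A,B,C}; δ(C,x) = {A,C,D,F}; δ(D,x) = {A,D,E,F}; δ(E,x) = {B,D,F}.
Union: {A,B,C,D,E,F}.

{A,B,C,D,E,F}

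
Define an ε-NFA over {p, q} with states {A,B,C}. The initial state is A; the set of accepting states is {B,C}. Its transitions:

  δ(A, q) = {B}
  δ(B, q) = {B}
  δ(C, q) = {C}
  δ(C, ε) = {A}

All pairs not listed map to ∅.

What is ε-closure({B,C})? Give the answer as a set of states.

Begin with {B,C}.
C →ε {A}; add A.
ε-closure = {A,B,C}.

{A,B,C}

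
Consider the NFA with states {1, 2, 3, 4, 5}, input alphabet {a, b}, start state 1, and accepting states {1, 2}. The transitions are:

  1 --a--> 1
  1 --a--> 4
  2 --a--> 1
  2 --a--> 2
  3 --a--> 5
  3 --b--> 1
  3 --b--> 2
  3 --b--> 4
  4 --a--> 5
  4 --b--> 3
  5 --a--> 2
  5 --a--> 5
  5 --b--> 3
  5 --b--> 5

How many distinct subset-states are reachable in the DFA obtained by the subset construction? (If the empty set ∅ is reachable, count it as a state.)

12

Start state of the DFA: {1}.
{1} --a--> {1, 4}  [new]
{1} --b--> ∅  [new]
{1, 4} --a--> {1, 4, 5}  [new]
{1, 4} --b--> {3}  [new]
∅ --a--> ∅  [seen]
∅ --b--> ∅  [seen]
{1, 4, 5} --a--> {1, 2, 4, 5}  [new]
{1, 4, 5} --b--> {3, 5}  [new]
{3} --a--> {5}  [new]
{3} --b--> {1, 2, 4}  [new]
{1, 2, 4, 5} --a--> {1, 2, 4, 5}  [seen]
{1, 2, 4, 5} --b--> {3, 5}  [seen]
{3, 5} --a--> {2, 5}  [new]
{3, 5} --b--> {1, 2, 3, 4, 5}  [new]
{5} --a--> {2, 5}  [seen]
{5} --b--> {3, 5}  [seen]
{1, 2, 4} --a--> {1, 2, 4, 5}  [seen]
{1, 2, 4} --b--> {3}  [seen]
{2, 5} --a--> {1, 2, 5}  [new]
{2, 5} --b--> {3, 5}  [seen]
{1, 2, 3, 4, 5} --a--> {1, 2, 4, 5}  [seen]
{1, 2, 3, 4, 5} --b--> {1, 2, 3, 4, 5}  [seen]
{1, 2, 5} --a--> {1, 2, 4, 5}  [seen]
{1, 2, 5} --b--> {3, 5}  [seen]
Reachable DFA states: {1}, {1, 4}, ∅, {1, 4, 5}, {3}, {1, 2, 4, 5}, {3, 5}, {5}, {1, 2, 4}, {2, 5}, {1, 2, 3, 4, 5}, {1, 2, 5}.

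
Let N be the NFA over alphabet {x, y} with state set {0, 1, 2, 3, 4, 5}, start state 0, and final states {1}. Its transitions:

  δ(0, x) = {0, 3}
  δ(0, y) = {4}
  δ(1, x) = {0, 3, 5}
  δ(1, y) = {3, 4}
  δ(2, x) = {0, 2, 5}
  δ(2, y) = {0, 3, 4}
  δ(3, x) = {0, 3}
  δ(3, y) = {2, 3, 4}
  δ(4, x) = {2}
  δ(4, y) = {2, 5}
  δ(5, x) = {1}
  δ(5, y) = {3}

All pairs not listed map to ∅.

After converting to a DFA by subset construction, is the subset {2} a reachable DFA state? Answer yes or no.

yes

Start state of the DFA: {0}.
{0} --x--> {0, 3}  [new]
{0} --y--> {4}  [new]
{0, 3} --x--> {0, 3}  [seen]
{0, 3} --y--> {2, 3, 4}  [new]
{4} --x--> {2}  [new]
{4} --y--> {2, 5}  [new]
{2, 3, 4} --x--> {0, 2, 3, 5}  [new]
{2, 3, 4} --y--> {0, 2, 3, 4, 5}  [new]
{2} --x--> {0, 2, 5}  [new]
{2} --y--> {0, 3, 4}  [new]
{2, 5} --x--> {0, 1, 2, 5}  [new]
{2, 5} --y--> {0, 3, 4}  [seen]
{0, 2, 3, 5} --x--> {0, 1, 2, 3, 5}  [new]
{0, 2, 3, 5} --y--> {0, 2, 3, 4}  [new]
{0, 2, 3, 4, 5} --x--> {0, 1, 2, 3, 5}  [seen]
{0, 2, 3, 4, 5} --y--> {0, 2, 3, 4, 5}  [seen]
{0, 2, 5} --x--> {0, 1, 2, 3, 5}  [seen]
{0, 2, 5} --y--> {0, 3, 4}  [seen]
{0, 3, 4} --x--> {0, 2, 3}  [new]
{0, 3, 4} --y--> {2, 3, 4, 5}  [new]
{0, 1, 2, 5} --x--> {0, 1, 2, 3, 5}  [seen]
{0, 1, 2, 5} --y--> {0, 3, 4}  [seen]
{0, 1, 2, 3, 5} --x--> {0, 1, 2, 3, 5}  [seen]
{0, 1, 2, 3, 5} --y--> {0, 2, 3, 4}  [seen]
{0, 2, 3, 4} --x--> {0, 2, 3, 5}  [seen]
{0, 2, 3, 4} --y--> {0, 2, 3, 4, 5}  [seen]
{0, 2, 3} --x--> {0, 2, 3, 5}  [seen]
{0, 2, 3} --y--> {0, 2, 3, 4}  [seen]
{2, 3, 4, 5} --x--> {0, 1, 2, 3, 5}  [seen]
{2, 3, 4, 5} --y--> {0, 2, 3, 4, 5}  [seen]
Reachable DFA states: {0}, {0, 3}, {4}, {2, 3, 4}, {2}, {2, 5}, {0, 2, 3, 5}, {0, 2, 3, 4, 5}, {0, 2, 5}, {0, 3, 4}, {0, 1, 2, 5}, {0, 1, 2, 3, 5}, {0, 2, 3, 4}, {0, 2, 3}, {2, 3, 4, 5}.
{2} is among them.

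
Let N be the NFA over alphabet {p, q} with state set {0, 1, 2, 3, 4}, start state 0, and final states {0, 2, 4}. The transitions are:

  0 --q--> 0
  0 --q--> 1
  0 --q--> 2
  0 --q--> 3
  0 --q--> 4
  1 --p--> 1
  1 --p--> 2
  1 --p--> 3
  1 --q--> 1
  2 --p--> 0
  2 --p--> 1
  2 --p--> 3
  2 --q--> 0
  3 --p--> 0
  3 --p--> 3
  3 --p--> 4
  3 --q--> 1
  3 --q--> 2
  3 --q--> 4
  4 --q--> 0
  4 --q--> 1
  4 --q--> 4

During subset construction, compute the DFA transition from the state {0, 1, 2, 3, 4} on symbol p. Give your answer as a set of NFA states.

{0, 1, 2, 3, 4}

δ(0,p) = ∅; δ(1,p) = {1, 2, 3}; δ(2,p) = {0, 1, 3}; δ(3,p) = {0, 3, 4}; δ(4,p) = ∅.
Union: {0, 1, 2, 3, 4}.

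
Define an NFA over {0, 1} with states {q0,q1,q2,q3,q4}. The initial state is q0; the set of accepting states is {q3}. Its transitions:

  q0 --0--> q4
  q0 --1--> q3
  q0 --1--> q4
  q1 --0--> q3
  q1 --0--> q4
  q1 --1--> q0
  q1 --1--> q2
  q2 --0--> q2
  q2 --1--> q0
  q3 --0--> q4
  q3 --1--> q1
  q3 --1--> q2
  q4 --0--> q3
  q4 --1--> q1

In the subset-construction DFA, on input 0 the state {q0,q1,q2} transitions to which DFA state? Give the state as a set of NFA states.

{q2,q3,q4}

δ(q0,0) = {q4}; δ(q1,0) = {q3,q4}; δ(q2,0) = {q2}.
Union: {q2,q3,q4}.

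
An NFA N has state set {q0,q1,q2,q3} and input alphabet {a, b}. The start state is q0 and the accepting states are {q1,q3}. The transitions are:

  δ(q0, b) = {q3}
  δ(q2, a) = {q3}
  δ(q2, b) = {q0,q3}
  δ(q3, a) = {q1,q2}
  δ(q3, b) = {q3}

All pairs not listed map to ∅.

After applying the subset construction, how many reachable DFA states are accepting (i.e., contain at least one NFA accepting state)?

Start state of the DFA: {q0}.
{q0} --a--> ∅  [new]
{q0} --b--> {q3}  [new]
∅ --a--> ∅  [seen]
∅ --b--> ∅  [seen]
{q3} --a--> {q1,q2}  [new]
{q3} --b--> {q3}  [seen]
{q1,q2} --a--> {q3}  [seen]
{q1,q2} --b--> {q0,q3}  [new]
{q0,q3} --a--> {q1,q2}  [seen]
{q0,q3} --b--> {q3}  [seen]
Reachable DFA states: {q0}, ∅, {q3}, {q1,q2}, {q0,q3}.
Accepting DFA states (contain an NFA accepting state): {q3}, {q1,q2}, {q0,q3}.

3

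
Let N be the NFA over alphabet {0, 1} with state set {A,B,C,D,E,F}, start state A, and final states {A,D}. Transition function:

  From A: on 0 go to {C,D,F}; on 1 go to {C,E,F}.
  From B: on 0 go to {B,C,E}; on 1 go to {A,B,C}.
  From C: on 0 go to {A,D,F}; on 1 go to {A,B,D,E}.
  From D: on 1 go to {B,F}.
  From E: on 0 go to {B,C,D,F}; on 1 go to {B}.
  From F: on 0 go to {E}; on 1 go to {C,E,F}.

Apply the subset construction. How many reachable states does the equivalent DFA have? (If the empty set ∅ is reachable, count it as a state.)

7

Start state of the DFA: {A}.
{A} --0--> {C,D,F}  [new]
{A} --1--> {C,E,F}  [new]
{C,D,F} --0--> {A,D,E,F}  [new]
{C,D,F} --1--> {A,B,C,D,E,F}  [new]
{C,E,F} --0--> {A,B,C,D,E,F}  [seen]
{C,E,F} --1--> {A,B,C,D,E,F}  [seen]
{A,D,E,F} --0--> {B,C,D,E,F}  [new]
{A,D,E,F} --1--> {B,C,E,F}  [new]
{A,B,C,D,E,F} --0--> {A,B,C,D,E,F}  [seen]
{A,B,C,D,E,F} --1--> {A,B,C,D,E,F}  [seen]
{B,C,D,E,F} --0--> {A,B,C,D,E,F}  [seen]
{B,C,D,E,F} --1--> {A,B,C,D,E,F}  [seen]
{B,C,E,F} --0--> {A,B,C,D,E,F}  [seen]
{B,C,E,F} --1--> {A,B,C,D,E,F}  [seen]
Reachable DFA states: {A}, {C,D,F}, {C,E,F}, {A,D,E,F}, {A,B,C,D,E,F}, {B,C,D,E,F}, {B,C,E,F}.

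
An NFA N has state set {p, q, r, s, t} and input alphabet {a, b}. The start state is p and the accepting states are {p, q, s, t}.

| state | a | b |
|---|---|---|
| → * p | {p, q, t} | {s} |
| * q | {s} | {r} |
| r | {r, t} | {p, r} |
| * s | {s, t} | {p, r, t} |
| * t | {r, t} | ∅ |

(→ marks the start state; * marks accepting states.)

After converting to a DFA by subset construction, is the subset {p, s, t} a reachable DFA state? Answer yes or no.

no

Start state of the DFA: {p}.
{p} --a--> {p, q, t}  [new]
{p} --b--> {s}  [new]
{p, q, t} --a--> {p, q, r, s, t}  [new]
{p, q, t} --b--> {r, s}  [new]
{s} --a--> {s, t}  [new]
{s} --b--> {p, r, t}  [new]
{p, q, r, s, t} --a--> {p, q, r, s, t}  [seen]
{p, q, r, s, t} --b--> {p, r, s, t}  [new]
{r, s} --a--> {r, s, t}  [new]
{r, s} --b--> {p, r, t}  [seen]
{s, t} --a--> {r, s, t}  [seen]
{s, t} --b--> {p, r, t}  [seen]
{p, r, t} --a--> {p, q, r, t}  [new]
{p, r, t} --b--> {p, r, s}  [new]
{p, r, s, t} --a--> {p, q, r, s, t}  [seen]
{p, r, s, t} --b--> {p, r, s, t}  [seen]
{r, s, t} --a--> {r, s, t}  [seen]
{r, s, t} --b--> {p, r, t}  [seen]
{p, q, r, t} --a--> {p, q, r, s, t}  [seen]
{p, q, r, t} --b--> {p, r, s}  [seen]
{p, r, s} --a--> {p, q, r, s, t}  [seen]
{p, r, s} --b--> {p, r, s, t}  [seen]
Reachable DFA states: {p}, {p, q, t}, {s}, {p, q, r, s, t}, {r, s}, {s, t}, {p, r, t}, {p, r, s, t}, {r, s, t}, {p, q, r, t}, {p, r, s}.
{p, s, t} is not among them.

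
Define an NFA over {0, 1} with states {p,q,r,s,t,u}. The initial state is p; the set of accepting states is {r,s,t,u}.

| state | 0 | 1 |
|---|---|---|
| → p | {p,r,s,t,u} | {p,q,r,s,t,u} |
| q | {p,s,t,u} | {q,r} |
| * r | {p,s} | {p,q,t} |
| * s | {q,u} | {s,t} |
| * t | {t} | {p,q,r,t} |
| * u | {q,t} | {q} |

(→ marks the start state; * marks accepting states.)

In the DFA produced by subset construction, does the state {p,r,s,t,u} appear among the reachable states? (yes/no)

Start state of the DFA: {p}.
{p} --0--> {p,r,s,t,u}  [new]
{p} --1--> {p,q,r,s,t,u}  [new]
{p,r,s,t,u} --0--> {p,q,r,s,t,u}  [seen]
{p,r,s,t,u} --1--> {p,q,r,s,t,u}  [seen]
{p,q,r,s,t,u} --0--> {p,q,r,s,t,u}  [seen]
{p,q,r,s,t,u} --1--> {p,q,r,s,t,u}  [seen]
Reachable DFA states: {p}, {p,r,s,t,u}, {p,q,r,s,t,u}.
{p,r,s,t,u} is among them.

yes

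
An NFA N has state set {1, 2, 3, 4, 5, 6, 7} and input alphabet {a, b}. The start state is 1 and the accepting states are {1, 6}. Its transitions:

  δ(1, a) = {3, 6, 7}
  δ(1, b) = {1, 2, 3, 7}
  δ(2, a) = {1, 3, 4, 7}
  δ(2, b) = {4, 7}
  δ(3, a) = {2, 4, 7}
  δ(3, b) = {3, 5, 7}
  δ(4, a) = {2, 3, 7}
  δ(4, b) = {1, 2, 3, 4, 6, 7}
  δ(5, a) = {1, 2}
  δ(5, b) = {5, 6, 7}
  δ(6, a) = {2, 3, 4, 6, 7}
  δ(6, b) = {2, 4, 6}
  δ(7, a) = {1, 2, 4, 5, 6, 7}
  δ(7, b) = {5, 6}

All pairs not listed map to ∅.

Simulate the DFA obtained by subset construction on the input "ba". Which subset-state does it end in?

Start: {1}.
δ(1,b) = {1, 2, 3, 7}.
Union: {1, 2, 3, 7}.
After b: {1, 2, 3, 7}.
δ(1,a) = {3, 6, 7}; δ(2,a) = {1, 3, 4, 7}; δ(3,a) = {2, 4, 7}; δ(7,a) = {1, 2, 4, 5, 6, 7}.
Union: {1, 2, 3, 4, 5, 6, 7}.
After a: {1, 2, 3, 4, 5, 6, 7}.

{1, 2, 3, 4, 5, 6, 7}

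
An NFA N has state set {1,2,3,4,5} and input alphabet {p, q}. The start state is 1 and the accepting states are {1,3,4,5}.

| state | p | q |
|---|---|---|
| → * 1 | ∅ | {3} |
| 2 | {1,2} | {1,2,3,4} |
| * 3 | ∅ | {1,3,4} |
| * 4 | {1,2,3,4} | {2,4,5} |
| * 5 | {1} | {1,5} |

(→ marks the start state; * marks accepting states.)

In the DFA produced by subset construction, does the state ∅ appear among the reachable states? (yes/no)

Start state of the DFA: {1}.
{1} --p--> ∅  [new]
{1} --q--> {3}  [new]
∅ --p--> ∅  [seen]
∅ --q--> ∅  [seen]
{3} --p--> ∅  [seen]
{3} --q--> {1,3,4}  [new]
{1,3,4} --p--> {1,2,3,4}  [new]
{1,3,4} --q--> {1,2,3,4,5}  [new]
{1,2,3,4} --p--> {1,2,3,4}  [seen]
{1,2,3,4} --q--> {1,2,3,4,5}  [seen]
{1,2,3,4,5} --p--> {1,2,3,4}  [seen]
{1,2,3,4,5} --q--> {1,2,3,4,5}  [seen]
Reachable DFA states: {1}, ∅, {3}, {1,3,4}, {1,2,3,4}, {1,2,3,4,5}.
∅ is among them.

yes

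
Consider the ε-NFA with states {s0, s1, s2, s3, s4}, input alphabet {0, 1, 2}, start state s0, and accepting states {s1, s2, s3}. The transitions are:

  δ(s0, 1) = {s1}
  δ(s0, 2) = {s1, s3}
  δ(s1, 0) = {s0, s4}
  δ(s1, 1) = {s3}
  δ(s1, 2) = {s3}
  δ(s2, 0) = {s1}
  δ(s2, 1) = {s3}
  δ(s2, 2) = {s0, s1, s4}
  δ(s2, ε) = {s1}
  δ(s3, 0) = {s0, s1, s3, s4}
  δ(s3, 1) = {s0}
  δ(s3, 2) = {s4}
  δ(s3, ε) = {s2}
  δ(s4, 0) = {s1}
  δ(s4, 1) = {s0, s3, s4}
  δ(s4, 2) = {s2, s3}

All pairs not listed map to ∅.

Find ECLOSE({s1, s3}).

{s1, s2, s3}

Begin with {s1, s3}.
s3 →ε {s2}; add s2.
ε-closure = {s1, s2, s3}.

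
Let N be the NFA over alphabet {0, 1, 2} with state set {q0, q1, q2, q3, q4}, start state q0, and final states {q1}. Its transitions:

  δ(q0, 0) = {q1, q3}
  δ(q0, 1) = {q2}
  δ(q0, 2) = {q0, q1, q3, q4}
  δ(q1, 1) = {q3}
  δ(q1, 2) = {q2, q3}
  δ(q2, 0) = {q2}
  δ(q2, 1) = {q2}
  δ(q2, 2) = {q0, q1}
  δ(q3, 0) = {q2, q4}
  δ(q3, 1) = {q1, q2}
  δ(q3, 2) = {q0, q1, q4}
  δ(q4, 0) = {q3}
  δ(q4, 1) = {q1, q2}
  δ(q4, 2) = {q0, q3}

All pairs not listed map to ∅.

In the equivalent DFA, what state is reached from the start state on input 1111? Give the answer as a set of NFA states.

{q2}

Start: {q0}.
δ(q0,1) = {q2}.
Union: {q2}.
After 1: {q2}.
δ(q2,1) = {q2}.
Union: {q2}.
After 1: {q2}.
δ(q2,1) = {q2}.
Union: {q2}.
After 1: {q2}.
δ(q2,1) = {q2}.
Union: {q2}.
After 1: {q2}.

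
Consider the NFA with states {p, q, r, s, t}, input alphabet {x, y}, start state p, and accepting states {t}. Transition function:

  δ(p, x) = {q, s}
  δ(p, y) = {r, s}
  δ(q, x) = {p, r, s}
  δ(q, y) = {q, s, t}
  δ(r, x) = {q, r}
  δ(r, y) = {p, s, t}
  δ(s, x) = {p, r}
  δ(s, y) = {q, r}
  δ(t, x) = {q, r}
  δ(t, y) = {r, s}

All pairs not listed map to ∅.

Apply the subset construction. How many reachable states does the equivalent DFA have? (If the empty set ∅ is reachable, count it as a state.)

Start state of the DFA: {p}.
{p} --x--> {q, s}  [new]
{p} --y--> {r, s}  [new]
{q, s} --x--> {p, r, s}  [new]
{q, s} --y--> {q, r, s, t}  [new]
{r, s} --x--> {p, q, r}  [new]
{r, s} --y--> {p, q, r, s, t}  [new]
{p, r, s} --x--> {p, q, r, s}  [new]
{p, r, s} --y--> {p, q, r, s, t}  [seen]
{q, r, s, t} --x--> {p, q, r, s}  [seen]
{q, r, s, t} --y--> {p, q, r, s, t}  [seen]
{p, q, r} --x--> {p, q, r, s}  [seen]
{p, q, r} --y--> {p, q, r, s, t}  [seen]
{p, q, r, s, t} --x--> {p, q, r, s}  [seen]
{p, q, r, s, t} --y--> {p, q, r, s, t}  [seen]
{p, q, r, s} --x--> {p, q, r, s}  [seen]
{p, q, r, s} --y--> {p, q, r, s, t}  [seen]
Reachable DFA states: {p}, {q, s}, {r, s}, {p, r, s}, {q, r, s, t}, {p, q, r}, {p, q, r, s, t}, {p, q, r, s}.

8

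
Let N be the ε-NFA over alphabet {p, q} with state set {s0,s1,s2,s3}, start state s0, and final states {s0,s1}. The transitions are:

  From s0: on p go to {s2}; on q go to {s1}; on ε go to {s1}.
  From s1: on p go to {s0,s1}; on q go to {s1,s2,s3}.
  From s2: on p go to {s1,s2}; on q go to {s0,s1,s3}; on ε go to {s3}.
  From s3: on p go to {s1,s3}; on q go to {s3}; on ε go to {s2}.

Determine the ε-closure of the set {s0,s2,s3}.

Begin with {s0,s2,s3}.
s0 →ε {s1}; add s1.
ε-closure = {s0,s1,s2,s3}.

{s0,s1,s2,s3}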